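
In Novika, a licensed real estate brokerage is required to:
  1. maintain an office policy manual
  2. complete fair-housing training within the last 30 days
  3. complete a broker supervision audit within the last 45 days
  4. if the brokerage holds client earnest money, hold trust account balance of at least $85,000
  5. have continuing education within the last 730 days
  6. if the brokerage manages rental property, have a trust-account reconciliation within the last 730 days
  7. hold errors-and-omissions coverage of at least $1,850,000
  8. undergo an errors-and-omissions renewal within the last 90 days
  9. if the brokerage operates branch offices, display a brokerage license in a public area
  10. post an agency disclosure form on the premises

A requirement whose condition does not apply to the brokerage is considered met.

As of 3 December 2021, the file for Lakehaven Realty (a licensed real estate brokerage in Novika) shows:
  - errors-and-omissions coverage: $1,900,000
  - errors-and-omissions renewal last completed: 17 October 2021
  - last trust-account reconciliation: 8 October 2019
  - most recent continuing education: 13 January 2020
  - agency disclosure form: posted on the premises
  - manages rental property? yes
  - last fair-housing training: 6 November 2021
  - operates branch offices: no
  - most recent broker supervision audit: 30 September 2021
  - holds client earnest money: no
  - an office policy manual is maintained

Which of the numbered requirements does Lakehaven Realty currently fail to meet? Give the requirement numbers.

1. office policy manual present → met
2. fair-housing training 27 days ago vs limit 30 → met
3. broker supervision audit 64 days ago vs limit 45 → not met
4. condition 'holds client earnest money' does not hold → requirement n/a → met
5. continuing education 690 days ago vs limit 730 → met
6. condition 'manages rental property' holds; trust-account reconciliation 787 days ago vs limit 730 → not met
7. errors-and-omissions coverage $1,900,000 ≥ $1,850,000 → met
8. errors-and-omissions renewal 47 days ago vs limit 90 → met
9. condition 'operates branch offices' does not hold → requirement n/a → met
10. agency disclosure form present → met
Not met: 3, 6

3, 6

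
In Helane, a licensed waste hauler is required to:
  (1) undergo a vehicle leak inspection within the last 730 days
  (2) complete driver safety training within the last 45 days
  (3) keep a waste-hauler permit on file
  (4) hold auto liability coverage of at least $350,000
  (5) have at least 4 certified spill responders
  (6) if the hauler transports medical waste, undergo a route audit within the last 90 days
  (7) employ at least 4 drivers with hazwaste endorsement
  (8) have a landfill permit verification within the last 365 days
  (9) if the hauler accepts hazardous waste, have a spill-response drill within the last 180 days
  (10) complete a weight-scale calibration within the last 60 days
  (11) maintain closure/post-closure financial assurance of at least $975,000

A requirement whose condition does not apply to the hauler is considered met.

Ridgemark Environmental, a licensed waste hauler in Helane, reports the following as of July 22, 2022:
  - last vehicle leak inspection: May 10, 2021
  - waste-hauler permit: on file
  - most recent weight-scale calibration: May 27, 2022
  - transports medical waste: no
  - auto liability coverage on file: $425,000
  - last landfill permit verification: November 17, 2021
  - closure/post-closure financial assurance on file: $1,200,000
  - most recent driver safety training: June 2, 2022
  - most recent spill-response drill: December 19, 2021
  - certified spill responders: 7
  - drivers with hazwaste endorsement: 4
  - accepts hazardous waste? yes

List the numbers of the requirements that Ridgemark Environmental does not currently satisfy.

2, 9

1. vehicle leak inspection 438 days ago vs limit 730 → met
2. driver safety training 50 days ago vs limit 45 → not met
3. waste-hauler permit present → met
4. auto liability coverage $425,000 ≥ $350,000 → met
5. certified spill responders 7 ≥ 4 → met
6. condition 'transports medical waste' does not hold → requirement n/a → met
7. drivers with hazwaste endorsement 4 ≥ 4 → met
8. landfill permit verification 247 days ago vs limit 365 → met
9. condition 'accepts hazardous waste' holds; spill-response drill 215 days ago vs limit 180 → not met
10. weight-scale calibration 56 days ago vs limit 60 → met
11. closure/post-closure financial assurance $1,200,000 ≥ $975,000 → met
Not met: 2, 9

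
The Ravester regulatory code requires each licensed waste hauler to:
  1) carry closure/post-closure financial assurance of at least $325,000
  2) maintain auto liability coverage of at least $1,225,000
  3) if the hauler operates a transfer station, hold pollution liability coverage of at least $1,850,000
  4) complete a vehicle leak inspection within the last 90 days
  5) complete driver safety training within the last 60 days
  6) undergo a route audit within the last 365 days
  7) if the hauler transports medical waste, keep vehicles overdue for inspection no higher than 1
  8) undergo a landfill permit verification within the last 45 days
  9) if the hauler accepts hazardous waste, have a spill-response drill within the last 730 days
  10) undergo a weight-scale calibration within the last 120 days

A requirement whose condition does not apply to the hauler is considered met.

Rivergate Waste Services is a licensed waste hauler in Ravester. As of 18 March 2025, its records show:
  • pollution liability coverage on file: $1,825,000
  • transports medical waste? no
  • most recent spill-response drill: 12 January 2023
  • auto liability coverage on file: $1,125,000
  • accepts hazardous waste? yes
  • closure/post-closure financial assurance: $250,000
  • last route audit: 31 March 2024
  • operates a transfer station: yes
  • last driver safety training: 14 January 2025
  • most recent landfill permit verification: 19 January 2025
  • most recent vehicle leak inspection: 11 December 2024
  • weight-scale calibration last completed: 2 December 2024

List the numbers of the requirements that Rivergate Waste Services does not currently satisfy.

1. closure/post-closure financial assurance $250,000 < $325,000 → not met
2. auto liability coverage $1,125,000 < $1,225,000 → not met
3. condition 'operates a transfer station' holds; pollution liability coverage $1,825,000 < $1,850,000 → not met
4. vehicle leak inspection 97 days ago vs limit 90 → not met
5. driver safety training 63 days ago vs limit 60 → not met
6. route audit 352 days ago vs limit 365 → met
7. condition 'transports medical waste' does not hold → requirement n/a → met
8. landfill permit verification 58 days ago vs limit 45 → not met
9. condition 'accepts hazardous waste' holds; spill-response drill 796 days ago vs limit 730 → not met
10. weight-scale calibration 106 days ago vs limit 120 → met
Not met: 1, 2, 3, 4, 5, 8, 9

1, 2, 3, 4, 5, 8, 9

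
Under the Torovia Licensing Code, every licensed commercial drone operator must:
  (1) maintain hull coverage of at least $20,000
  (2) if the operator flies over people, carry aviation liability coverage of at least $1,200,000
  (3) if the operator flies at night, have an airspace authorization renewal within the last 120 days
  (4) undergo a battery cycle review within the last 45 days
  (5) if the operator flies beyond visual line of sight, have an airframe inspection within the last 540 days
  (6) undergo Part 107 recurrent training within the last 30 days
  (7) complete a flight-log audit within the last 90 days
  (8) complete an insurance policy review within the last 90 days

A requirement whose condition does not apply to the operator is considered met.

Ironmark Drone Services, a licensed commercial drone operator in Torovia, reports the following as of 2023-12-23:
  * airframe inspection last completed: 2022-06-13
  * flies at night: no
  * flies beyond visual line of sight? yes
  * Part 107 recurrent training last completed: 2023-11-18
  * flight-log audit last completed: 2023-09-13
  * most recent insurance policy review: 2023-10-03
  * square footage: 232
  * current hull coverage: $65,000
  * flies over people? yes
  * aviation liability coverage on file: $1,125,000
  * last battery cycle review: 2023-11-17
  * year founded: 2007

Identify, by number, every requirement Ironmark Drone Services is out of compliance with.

2, 5, 6, 7

1. hull coverage $65,000 ≥ $20,000 → met
2. condition 'flies over people' holds; aviation liability coverage $1,125,000 < $1,200,000 → not met
3. condition 'flies at night' does not hold → requirement n/a → met
4. battery cycle review 36 days ago vs limit 45 → met
5. condition 'flies beyond visual line of sight' holds; airframe inspection 558 days ago vs limit 540 → not met
6. Part 107 recurrent training 35 days ago vs limit 30 → not met
7. flight-log audit 101 days ago vs limit 90 → not met
8. insurance policy review 81 days ago vs limit 90 → met
Not met: 2, 5, 6, 7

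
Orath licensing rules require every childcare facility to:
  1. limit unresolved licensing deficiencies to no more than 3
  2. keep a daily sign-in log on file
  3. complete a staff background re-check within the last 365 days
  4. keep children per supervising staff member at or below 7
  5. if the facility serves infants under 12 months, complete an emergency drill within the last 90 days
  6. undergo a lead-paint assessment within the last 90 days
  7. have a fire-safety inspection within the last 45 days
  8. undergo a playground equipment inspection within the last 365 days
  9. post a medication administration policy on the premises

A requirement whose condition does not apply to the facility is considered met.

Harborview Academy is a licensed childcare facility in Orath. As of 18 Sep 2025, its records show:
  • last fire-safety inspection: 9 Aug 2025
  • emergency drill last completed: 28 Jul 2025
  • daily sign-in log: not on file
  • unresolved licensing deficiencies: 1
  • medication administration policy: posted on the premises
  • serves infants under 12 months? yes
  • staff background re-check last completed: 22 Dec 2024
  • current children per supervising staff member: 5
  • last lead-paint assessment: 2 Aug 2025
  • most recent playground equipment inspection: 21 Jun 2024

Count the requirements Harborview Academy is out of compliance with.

2

1. unresolved licensing deficiencies 1 ≤ 3 → met
2. daily sign-in log absent → not met
3. staff background re-check 270 days ago vs limit 365 → met
4. children per supervising staff member 5 ≤ 7 → met
5. condition 'serves infants under 12 months' holds; emergency drill 52 days ago vs limit 90 → met
6. lead-paint assessment 47 days ago vs limit 90 → met
7. fire-safety inspection 40 days ago vs limit 45 → met
8. playground equipment inspection 454 days ago vs limit 365 → not met
9. medication administration policy present → met
Not met: 2 of 9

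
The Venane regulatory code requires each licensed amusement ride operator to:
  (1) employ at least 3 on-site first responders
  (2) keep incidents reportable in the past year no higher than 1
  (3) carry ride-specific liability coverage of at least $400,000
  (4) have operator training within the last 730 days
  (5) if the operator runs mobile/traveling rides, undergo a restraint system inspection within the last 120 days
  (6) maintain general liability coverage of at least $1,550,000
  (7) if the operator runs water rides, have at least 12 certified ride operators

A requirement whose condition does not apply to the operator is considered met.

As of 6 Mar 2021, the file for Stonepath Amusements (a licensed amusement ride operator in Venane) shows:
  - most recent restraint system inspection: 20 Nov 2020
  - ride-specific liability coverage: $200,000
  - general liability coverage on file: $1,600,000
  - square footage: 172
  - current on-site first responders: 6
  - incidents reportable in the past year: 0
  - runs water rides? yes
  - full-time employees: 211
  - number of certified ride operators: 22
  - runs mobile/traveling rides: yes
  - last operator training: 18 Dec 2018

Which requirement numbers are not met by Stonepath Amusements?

3, 4

1. on-site first responders 6 ≥ 3 → met
2. incidents reportable in the past year 0 ≤ 1 → met
3. ride-specific liability coverage $200,000 < $400,000 → not met
4. operator training 809 days ago vs limit 730 → not met
5. condition 'runs mobile/traveling rides' holds; restraint system inspection 106 days ago vs limit 120 → met
6. general liability coverage $1,600,000 ≥ $1,550,000 → met
7. condition 'runs water rides' holds; certified ride operators 22 ≥ 12 → met
Not met: 3, 4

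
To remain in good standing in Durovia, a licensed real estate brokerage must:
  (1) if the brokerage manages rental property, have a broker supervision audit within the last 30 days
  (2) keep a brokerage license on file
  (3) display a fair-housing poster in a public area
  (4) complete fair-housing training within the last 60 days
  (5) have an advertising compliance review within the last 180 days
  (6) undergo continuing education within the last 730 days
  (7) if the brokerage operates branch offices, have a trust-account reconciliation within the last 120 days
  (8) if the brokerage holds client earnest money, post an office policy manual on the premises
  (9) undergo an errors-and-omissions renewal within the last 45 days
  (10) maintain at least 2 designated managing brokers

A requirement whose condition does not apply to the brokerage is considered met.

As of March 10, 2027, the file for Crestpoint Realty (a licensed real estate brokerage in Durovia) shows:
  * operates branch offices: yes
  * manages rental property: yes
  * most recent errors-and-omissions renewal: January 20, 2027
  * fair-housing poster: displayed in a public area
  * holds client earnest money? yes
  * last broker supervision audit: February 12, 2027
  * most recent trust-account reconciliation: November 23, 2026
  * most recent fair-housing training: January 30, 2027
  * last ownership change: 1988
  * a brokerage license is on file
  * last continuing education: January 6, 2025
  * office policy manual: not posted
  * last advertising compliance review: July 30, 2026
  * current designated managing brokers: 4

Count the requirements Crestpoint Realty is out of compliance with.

4

1. condition 'manages rental property' holds; broker supervision audit 26 days ago vs limit 30 → met
2. brokerage license present → met
3. fair-housing poster present → met
4. fair-housing training 39 days ago vs limit 60 → met
5. advertising compliance review 223 days ago vs limit 180 → not met
6. continuing education 793 days ago vs limit 730 → not met
7. condition 'operates branch offices' holds; trust-account reconciliation 107 days ago vs limit 120 → met
8. condition 'holds client earnest money' holds; office policy manual absent → not met
9. errors-and-omissions renewal 49 days ago vs limit 45 → not met
10. designated managing brokers 4 ≥ 2 → met
Not met: 4 of 10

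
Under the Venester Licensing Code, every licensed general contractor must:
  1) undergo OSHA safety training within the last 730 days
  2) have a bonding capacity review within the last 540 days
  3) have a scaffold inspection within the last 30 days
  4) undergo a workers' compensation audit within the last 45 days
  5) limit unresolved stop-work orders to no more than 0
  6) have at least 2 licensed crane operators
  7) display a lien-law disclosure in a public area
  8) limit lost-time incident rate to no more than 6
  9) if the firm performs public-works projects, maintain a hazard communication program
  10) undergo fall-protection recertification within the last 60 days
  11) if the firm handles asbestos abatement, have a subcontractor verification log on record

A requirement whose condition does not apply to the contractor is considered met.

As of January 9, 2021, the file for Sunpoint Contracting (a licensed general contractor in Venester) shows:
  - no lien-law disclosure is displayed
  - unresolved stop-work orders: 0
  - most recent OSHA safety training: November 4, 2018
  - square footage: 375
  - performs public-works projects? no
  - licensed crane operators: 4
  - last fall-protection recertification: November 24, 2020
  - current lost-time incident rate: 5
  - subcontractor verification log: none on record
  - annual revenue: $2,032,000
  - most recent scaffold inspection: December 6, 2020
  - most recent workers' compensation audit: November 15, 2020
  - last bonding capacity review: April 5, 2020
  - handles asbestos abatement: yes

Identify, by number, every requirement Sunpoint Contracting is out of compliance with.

1, 3, 4, 7, 11

1. OSHA safety training 797 days ago vs limit 730 → not met
2. bonding capacity review 279 days ago vs limit 540 → met
3. scaffold inspection 34 days ago vs limit 30 → not met
4. workers' compensation audit 55 days ago vs limit 45 → not met
5. unresolved stop-work orders 0 ≤ 0 → met
6. licensed crane operators 4 ≥ 2 → met
7. lien-law disclosure absent → not met
8. lost-time incident rate 5 ≤ 6 → met
9. condition 'performs public-works projects' does not hold → requirement n/a → met
10. fall-protection recertification 46 days ago vs limit 60 → met
11. condition 'handles asbestos abatement' holds; subcontractor verification log absent → not met
Not met: 1, 3, 4, 7, 11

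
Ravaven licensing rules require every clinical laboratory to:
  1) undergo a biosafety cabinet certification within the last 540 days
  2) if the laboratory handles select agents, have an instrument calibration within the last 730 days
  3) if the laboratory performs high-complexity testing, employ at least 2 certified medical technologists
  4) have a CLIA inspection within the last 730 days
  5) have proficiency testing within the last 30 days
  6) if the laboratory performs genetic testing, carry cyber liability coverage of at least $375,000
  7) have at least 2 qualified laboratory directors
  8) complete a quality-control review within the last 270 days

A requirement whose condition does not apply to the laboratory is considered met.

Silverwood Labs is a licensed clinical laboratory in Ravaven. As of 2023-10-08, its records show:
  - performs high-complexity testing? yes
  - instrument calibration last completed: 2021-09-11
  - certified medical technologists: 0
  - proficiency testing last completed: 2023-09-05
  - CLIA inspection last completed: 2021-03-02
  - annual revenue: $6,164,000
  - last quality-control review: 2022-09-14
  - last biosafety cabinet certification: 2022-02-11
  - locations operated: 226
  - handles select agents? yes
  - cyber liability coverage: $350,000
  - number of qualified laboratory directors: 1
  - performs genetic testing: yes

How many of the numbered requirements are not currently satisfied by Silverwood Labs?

8

1. biosafety cabinet certification 604 days ago vs limit 540 → not met
2. condition 'handles select agents' holds; instrument calibration 757 days ago vs limit 730 → not met
3. condition 'performs high-complexity testing' holds; certified medical technologists 0 < 2 → not met
4. CLIA inspection 950 days ago vs limit 730 → not met
5. proficiency testing 33 days ago vs limit 30 → not met
6. condition 'performs genetic testing' holds; cyber liability coverage $350,000 < $375,000 → not met
7. qualified laboratory directors 1 < 2 → not met
8. quality-control review 389 days ago vs limit 270 → not met
Not met: 8 of 8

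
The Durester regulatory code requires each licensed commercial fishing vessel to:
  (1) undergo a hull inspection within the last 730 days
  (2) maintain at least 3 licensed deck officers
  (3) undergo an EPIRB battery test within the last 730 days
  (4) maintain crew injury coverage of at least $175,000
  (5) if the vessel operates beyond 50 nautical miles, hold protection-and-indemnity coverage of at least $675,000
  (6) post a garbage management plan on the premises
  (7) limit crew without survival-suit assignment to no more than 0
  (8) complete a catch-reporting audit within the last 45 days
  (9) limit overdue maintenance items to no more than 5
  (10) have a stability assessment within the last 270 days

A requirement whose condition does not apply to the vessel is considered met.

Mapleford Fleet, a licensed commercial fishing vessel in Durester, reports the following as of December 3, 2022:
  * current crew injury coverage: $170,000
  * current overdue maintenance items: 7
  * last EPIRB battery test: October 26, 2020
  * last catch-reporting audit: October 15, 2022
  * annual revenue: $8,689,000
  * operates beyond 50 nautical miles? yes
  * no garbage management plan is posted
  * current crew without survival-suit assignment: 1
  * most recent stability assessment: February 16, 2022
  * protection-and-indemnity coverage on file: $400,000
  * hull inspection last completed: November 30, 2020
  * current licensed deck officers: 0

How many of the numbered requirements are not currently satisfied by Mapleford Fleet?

10

1. hull inspection 733 days ago vs limit 730 → not met
2. licensed deck officers 0 < 3 → not met
3. EPIRB battery test 768 days ago vs limit 730 → not met
4. crew injury coverage $170,000 < $175,000 → not met
5. condition 'operates beyond 50 nautical miles' holds; protection-and-indemnity coverage $400,000 < $675,000 → not met
6. garbage management plan absent → not met
7. crew without survival-suit assignment 1 > 0 → not met
8. catch-reporting audit 49 days ago vs limit 45 → not met
9. overdue maintenance items 7 > 5 → not met
10. stability assessment 290 days ago vs limit 270 → not met
Not met: 10 of 10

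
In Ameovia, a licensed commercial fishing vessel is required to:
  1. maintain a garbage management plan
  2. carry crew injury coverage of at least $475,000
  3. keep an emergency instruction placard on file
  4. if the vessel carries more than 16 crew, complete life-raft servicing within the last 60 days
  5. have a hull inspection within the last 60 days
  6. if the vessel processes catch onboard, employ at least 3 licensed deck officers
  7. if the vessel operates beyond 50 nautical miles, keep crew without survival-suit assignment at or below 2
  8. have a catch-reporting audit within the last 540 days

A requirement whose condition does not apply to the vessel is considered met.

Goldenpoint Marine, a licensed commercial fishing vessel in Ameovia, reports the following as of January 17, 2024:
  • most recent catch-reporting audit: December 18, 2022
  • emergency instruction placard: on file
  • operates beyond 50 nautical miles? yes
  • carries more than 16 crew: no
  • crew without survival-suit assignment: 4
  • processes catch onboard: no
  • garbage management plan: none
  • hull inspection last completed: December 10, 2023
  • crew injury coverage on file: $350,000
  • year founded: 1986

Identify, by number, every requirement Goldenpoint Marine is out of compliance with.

1. garbage management plan absent → not met
2. crew injury coverage $350,000 < $475,000 → not met
3. emergency instruction placard present → met
4. condition 'carries more than 16 crew' does not hold → requirement n/a → met
5. hull inspection 38 days ago vs limit 60 → met
6. condition 'processes catch onboard' does not hold → requirement n/a → met
7. condition 'operates beyond 50 nautical miles' holds; crew without survival-suit assignment 4 > 2 → not met
8. catch-reporting audit 395 days ago vs limit 540 → met
Not met: 1, 2, 7

1, 2, 7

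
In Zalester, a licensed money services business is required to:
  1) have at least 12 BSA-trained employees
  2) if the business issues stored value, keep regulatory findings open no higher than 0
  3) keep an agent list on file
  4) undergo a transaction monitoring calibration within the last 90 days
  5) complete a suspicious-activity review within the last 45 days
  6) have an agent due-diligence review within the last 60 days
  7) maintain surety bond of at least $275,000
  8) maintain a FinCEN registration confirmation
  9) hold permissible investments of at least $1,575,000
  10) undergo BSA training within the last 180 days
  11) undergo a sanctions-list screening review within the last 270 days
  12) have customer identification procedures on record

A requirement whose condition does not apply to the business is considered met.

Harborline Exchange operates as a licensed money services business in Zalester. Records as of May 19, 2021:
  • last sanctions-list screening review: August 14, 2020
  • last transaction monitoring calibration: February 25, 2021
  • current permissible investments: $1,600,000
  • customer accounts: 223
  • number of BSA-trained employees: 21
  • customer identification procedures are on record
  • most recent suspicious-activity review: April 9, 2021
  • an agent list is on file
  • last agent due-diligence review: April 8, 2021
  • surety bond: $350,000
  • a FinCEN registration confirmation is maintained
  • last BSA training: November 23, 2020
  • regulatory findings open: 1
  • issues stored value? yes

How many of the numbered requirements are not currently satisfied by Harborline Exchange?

1. BSA-trained employees 21 ≥ 12 → met
2. condition 'issues stored value' holds; regulatory findings open 1 > 0 → not met
3. agent list present → met
4. transaction monitoring calibration 83 days ago vs limit 90 → met
5. suspicious-activity review 40 days ago vs limit 45 → met
6. agent due-diligence review 41 days ago vs limit 60 → met
7. surety bond $350,000 ≥ $275,000 → met
8. FinCEN registration confirmation present → met
9. permissible investments $1,600,000 ≥ $1,575,000 → met
10. BSA training 177 days ago vs limit 180 → met
11. sanctions-list screening review 278 days ago vs limit 270 → not met
12. customer identification procedures present → met
Not met: 2 of 12

2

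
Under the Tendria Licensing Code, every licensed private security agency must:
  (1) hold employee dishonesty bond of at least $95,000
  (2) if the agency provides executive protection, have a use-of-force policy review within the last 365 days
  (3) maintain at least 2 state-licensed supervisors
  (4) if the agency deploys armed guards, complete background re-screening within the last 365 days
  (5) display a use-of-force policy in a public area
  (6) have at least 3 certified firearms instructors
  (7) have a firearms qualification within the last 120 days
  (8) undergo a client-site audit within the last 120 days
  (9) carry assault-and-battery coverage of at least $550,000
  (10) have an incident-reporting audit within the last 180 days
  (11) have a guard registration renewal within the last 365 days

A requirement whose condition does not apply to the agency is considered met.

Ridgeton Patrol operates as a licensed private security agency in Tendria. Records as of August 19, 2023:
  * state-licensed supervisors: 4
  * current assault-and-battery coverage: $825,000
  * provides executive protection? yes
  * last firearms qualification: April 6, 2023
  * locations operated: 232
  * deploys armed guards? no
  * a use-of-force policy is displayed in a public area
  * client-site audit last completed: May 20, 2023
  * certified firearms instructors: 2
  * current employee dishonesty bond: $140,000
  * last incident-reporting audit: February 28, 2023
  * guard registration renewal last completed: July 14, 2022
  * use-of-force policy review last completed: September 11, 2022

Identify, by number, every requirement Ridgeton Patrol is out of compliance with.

6, 7, 11

1. employee dishonesty bond $140,000 ≥ $95,000 → met
2. condition 'provides executive protection' holds; use-of-force policy review 342 days ago vs limit 365 → met
3. state-licensed supervisors 4 ≥ 2 → met
4. condition 'deploys armed guards' does not hold → requirement n/a → met
5. use-of-force policy present → met
6. certified firearms instructors 2 < 3 → not met
7. firearms qualification 135 days ago vs limit 120 → not met
8. client-site audit 91 days ago vs limit 120 → met
9. assault-and-battery coverage $825,000 ≥ $550,000 → met
10. incident-reporting audit 172 days ago vs limit 180 → met
11. guard registration renewal 401 days ago vs limit 365 → not met
Not met: 6, 7, 11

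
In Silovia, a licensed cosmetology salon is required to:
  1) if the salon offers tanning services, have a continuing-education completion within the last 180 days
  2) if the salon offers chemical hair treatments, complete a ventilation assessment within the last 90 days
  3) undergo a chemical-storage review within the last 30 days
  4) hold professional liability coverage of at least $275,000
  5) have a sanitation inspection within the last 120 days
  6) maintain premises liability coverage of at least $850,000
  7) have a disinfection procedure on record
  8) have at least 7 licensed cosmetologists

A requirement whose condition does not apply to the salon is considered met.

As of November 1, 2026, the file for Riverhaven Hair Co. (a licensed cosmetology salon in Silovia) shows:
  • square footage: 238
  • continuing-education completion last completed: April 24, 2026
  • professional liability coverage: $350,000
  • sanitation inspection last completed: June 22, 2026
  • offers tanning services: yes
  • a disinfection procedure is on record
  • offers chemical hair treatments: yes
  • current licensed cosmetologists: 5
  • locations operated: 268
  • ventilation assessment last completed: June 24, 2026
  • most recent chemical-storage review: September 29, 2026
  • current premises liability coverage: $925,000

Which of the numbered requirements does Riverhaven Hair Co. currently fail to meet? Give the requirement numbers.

1. condition 'offers tanning services' holds; continuing-education completion 191 days ago vs limit 180 → not met
2. condition 'offers chemical hair treatments' holds; ventilation assessment 130 days ago vs limit 90 → not met
3. chemical-storage review 33 days ago vs limit 30 → not met
4. professional liability coverage $350,000 ≥ $275,000 → met
5. sanitation inspection 132 days ago vs limit 120 → not met
6. premises liability coverage $925,000 ≥ $850,000 → met
7. disinfection procedure present → met
8. licensed cosmetologists 5 < 7 → not met
Not met: 1, 2, 3, 5, 8

1, 2, 3, 5, 8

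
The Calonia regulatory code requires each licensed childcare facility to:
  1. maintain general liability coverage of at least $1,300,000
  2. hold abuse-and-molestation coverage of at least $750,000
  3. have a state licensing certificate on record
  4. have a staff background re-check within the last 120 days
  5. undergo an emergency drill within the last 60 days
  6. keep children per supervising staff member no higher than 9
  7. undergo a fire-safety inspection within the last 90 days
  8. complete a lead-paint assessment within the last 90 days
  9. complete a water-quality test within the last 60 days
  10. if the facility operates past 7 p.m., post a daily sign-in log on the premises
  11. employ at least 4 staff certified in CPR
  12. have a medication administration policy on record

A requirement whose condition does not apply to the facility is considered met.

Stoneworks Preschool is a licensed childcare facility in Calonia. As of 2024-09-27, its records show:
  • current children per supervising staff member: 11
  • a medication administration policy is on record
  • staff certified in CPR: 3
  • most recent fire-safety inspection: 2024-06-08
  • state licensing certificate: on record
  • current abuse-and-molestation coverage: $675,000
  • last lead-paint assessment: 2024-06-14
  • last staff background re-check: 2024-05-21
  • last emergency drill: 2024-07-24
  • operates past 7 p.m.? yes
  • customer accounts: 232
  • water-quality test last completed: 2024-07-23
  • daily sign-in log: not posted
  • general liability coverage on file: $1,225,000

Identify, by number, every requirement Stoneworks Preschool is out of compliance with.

1, 2, 4, 5, 6, 7, 8, 9, 10, 11

1. general liability coverage $1,225,000 < $1,300,000 → not met
2. abuse-and-molestation coverage $675,000 < $750,000 → not met
3. state licensing certificate present → met
4. staff background re-check 129 days ago vs limit 120 → not met
5. emergency drill 65 days ago vs limit 60 → not met
6. children per supervising staff member 11 > 9 → not met
7. fire-safety inspection 111 days ago vs limit 90 → not met
8. lead-paint assessment 105 days ago vs limit 90 → not met
9. water-quality test 66 days ago vs limit 60 → not met
10. condition 'operates past 7 p.m.' holds; daily sign-in log absent → not met
11. staff certified in CPR 3 < 4 → not met
12. medication administration policy present → met
Not met: 1, 2, 4, 5, 6, 7, 8, 9, 10, 11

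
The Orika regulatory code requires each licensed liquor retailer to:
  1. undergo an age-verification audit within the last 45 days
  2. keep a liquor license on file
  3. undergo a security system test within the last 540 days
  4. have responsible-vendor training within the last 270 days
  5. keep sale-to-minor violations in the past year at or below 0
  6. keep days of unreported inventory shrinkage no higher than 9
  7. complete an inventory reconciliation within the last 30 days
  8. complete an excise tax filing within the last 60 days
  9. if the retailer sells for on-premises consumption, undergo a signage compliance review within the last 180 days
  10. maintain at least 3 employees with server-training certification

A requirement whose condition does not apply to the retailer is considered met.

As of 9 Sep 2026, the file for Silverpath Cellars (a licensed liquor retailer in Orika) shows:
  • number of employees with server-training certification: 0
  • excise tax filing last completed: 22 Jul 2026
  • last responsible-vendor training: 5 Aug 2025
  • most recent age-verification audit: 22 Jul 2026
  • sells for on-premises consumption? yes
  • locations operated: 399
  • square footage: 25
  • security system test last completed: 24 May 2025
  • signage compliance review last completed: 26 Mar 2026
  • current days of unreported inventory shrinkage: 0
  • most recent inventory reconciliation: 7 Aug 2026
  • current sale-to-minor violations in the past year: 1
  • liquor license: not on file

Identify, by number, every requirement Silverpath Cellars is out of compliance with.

1, 2, 4, 5, 7, 10

1. age-verification audit 49 days ago vs limit 45 → not met
2. liquor license absent → not met
3. security system test 473 days ago vs limit 540 → met
4. responsible-vendor training 400 days ago vs limit 270 → not met
5. sale-to-minor violations in the past year 1 > 0 → not met
6. days of unreported inventory shrinkage 0 ≤ 9 → met
7. inventory reconciliation 33 days ago vs limit 30 → not met
8. excise tax filing 49 days ago vs limit 60 → met
9. condition 'sells for on-premises consumption' holds; signage compliance review 167 days ago vs limit 180 → met
10. employees with server-training certification 0 < 3 → not met
Not met: 1, 2, 4, 5, 7, 10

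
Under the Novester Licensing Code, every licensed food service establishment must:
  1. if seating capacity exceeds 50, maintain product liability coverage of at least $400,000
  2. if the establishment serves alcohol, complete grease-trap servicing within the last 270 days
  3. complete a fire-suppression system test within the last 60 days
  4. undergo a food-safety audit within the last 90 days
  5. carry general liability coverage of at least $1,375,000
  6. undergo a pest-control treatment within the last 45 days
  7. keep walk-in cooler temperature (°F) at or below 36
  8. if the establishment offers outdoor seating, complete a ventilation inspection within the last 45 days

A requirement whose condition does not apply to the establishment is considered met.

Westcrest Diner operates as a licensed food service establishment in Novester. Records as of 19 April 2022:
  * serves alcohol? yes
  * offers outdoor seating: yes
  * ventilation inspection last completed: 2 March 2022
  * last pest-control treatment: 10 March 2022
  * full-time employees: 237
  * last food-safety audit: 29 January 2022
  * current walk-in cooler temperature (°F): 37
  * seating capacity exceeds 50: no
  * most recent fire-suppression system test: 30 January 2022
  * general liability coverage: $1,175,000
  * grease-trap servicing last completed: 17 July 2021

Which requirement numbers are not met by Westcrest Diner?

1. condition 'seating capacity exceeds 50' does not hold → requirement n/a → met
2. condition 'serves alcohol' holds; grease-trap servicing 276 days ago vs limit 270 → not met
3. fire-suppression system test 79 days ago vs limit 60 → not met
4. food-safety audit 80 days ago vs limit 90 → met
5. general liability coverage $1,175,000 < $1,375,000 → not met
6. pest-control treatment 40 days ago vs limit 45 → met
7. walk-in cooler temperature (°F) 37 > 36 → not met
8. condition 'offers outdoor seating' holds; ventilation inspection 48 days ago vs limit 45 → not met
Not met: 2, 3, 5, 7, 8

2, 3, 5, 7, 8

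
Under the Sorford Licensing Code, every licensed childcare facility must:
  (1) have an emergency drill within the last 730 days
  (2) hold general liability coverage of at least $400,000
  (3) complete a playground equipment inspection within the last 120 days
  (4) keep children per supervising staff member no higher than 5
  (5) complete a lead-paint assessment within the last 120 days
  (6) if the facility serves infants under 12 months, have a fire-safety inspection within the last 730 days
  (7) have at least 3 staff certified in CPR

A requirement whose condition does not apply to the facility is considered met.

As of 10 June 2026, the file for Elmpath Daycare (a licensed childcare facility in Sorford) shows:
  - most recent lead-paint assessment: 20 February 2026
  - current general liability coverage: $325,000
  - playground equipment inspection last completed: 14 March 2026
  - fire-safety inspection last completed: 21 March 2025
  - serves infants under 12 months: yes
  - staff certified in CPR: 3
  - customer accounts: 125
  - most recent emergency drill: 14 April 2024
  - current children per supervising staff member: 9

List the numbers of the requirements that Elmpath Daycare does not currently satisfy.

1. emergency drill 787 days ago vs limit 730 → not met
2. general liability coverage $325,000 < $400,000 → not met
3. playground equipment inspection 88 days ago vs limit 120 → met
4. children per supervising staff member 9 > 5 → not met
5. lead-paint assessment 110 days ago vs limit 120 → met
6. condition 'serves infants under 12 months' holds; fire-safety inspection 446 days ago vs limit 730 → met
7. staff certified in CPR 3 ≥ 3 → met
Not met: 1, 2, 4

1, 2, 4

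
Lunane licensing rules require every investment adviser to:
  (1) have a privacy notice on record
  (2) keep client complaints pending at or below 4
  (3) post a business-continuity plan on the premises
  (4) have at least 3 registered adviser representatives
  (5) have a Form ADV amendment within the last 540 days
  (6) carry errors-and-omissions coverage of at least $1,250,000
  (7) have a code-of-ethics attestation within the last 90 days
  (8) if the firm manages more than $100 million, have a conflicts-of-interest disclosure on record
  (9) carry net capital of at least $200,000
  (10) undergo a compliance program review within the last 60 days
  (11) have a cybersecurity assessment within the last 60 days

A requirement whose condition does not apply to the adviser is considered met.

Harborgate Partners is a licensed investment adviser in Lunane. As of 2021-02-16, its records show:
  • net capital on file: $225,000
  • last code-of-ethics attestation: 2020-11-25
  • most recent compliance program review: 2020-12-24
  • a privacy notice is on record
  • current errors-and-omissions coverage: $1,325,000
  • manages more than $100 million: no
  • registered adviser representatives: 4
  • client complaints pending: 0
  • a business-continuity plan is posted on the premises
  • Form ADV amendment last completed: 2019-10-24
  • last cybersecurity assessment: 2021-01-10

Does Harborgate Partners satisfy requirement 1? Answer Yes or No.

Yes

1. privacy notice present → met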